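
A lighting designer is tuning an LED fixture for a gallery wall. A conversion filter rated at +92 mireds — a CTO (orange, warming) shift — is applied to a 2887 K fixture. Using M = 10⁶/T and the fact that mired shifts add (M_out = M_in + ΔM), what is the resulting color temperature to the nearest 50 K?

M_in = 10⁶/2887 = 346.38 mireds.
M_out = 346.38 + (+92) = 438.38 mireds.
T_out = 10⁶/438.38 = 2281.1 K → 2300 K.

2300 K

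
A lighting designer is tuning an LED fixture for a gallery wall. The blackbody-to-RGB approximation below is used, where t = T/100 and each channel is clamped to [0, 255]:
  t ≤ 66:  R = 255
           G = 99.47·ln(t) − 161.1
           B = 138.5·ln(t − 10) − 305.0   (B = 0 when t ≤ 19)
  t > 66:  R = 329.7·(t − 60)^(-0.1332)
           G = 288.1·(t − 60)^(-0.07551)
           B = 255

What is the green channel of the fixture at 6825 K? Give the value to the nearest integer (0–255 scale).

t = 6825/100 = 68.25; the t > 66 branch applies.
G = 288.1·(68.25 − 60)^(-0.07551) = 288.1·8.25^(-0.07551) = 288.1·0.85270 = 245.664.
Rounded: 246.

246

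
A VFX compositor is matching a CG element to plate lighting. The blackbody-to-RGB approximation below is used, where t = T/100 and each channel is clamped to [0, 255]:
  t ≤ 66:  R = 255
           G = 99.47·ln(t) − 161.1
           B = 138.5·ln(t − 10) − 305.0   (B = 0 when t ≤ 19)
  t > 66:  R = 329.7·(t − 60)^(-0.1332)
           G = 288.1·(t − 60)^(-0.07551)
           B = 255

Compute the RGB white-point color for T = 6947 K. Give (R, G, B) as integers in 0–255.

t = 6947/100 = 69.47; the t > 66 branch applies.
R = 329.7·(69.47 − 60)^(-0.1332) = 329.7·9.47^(-0.1332) = 329.7·0.74123 = 244.382.
G = 288.1·(69.47 − 60)^(-0.07551) = 288.1·9.47^(-0.07551) = 288.1·0.84387 = 243.119.
B = 255 by definition for t > 66.
Rounded: (244, 243, 255).

(244, 243, 255)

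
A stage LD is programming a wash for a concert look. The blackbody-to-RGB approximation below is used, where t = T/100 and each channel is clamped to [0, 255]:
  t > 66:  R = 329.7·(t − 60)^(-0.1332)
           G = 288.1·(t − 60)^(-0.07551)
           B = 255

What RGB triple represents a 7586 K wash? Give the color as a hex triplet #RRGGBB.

t = 7586/100 = 75.86; the t > 66 branch applies.
R = 329.7·(75.86 − 60)^(-0.1332) = 329.7·15.86^(-0.1332) = 329.7·0.69202 = 228.160.
G = 288.1·(75.86 − 60)^(-0.07551) = 288.1·15.86^(-0.07551) = 288.1·0.81164 = 233.834.
B = 255 by definition for t > 66.
Rounded: (228, 234, 255).
In hex: #E4EAFF.

#E4EAFF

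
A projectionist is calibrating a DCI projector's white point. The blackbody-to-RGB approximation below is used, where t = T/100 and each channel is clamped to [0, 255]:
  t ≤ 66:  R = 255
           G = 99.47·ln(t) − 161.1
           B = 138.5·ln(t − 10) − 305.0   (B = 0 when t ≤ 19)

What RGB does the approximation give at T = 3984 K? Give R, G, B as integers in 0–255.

R=255, G=205, B=165

t = 3984/100 = 39.84; the t ≤ 66 branch applies.
R = 255 by definition for t ≤ 66.
G = 99.47·ln 39.84 − 161.1 = 99.47·3.6849 − 161.1 = 205.434.
B = 138.5·ln(39.84 − 10) − 305.0 = 138.5·ln 29.84 − 305.0 = 138.5·3.3958 − 305.0 = 165.325.
Rounded: (255, 205, 165).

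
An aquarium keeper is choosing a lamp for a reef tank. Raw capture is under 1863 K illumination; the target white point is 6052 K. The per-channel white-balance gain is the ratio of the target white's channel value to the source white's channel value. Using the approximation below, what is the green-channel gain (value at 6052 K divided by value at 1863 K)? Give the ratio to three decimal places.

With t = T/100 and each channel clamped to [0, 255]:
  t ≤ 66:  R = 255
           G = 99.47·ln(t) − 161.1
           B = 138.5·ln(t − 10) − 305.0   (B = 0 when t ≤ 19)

At 1863 K (t = 18.63):
  G = 99.47·ln 18.63 − 161.1 = 99.47·2.9248 − 161.1 = 129.827.
At 6052 K (t = 60.52):
  G = 99.47·ln 60.52 − 161.1 = 99.47·4.1030 − 161.1 = 247.023.
Gain = 247.023 / 129.827 = 1.9027 → 1.903.

1.903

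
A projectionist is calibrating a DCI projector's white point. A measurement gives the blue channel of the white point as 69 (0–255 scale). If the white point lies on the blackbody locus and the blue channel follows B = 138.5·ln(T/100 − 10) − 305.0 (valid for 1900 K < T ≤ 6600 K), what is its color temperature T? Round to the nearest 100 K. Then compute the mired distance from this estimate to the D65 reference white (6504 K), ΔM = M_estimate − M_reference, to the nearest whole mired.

+246 mireds

ln(t − 10) = (69 + 305.0) / 138.5 = 2.7004.
t − 10 = e^2.7004 = 14.885, so t = 24.885.
T = 100·t = 2489 K → 2500 K to the nearest 100 K.
M_estimate = 10⁶/2500 = 400.00; M_reference = 10⁶/6504 = 153.75.
ΔM = 400.00 − 153.75 = 246.25 → +246 mireds.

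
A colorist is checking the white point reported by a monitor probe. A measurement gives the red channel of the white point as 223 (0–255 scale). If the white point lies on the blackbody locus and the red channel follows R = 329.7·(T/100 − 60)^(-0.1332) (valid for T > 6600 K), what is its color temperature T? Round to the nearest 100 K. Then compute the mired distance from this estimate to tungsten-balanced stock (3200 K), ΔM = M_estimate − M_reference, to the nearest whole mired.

(t − 60)^(-0.1332) = 223/329.7 = 0.67637.
t − 60 = 0.67637^(1/-0.1332) = 0.67637^(-7.508) = 18.831, so t = 78.831.
T = 100·t = 7883 K → 7900 K to the nearest 100 K.
M_estimate = 10⁶/7900 = 126.58; M_reference = 10⁶/3200 = 312.50.
ΔM = 126.58 − 312.50 = -185.92 → -186 mireds.

-186 mireds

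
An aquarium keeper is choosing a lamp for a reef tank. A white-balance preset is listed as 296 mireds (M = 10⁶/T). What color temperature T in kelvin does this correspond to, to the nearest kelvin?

T = 10⁶ / 296 = 3378.38 K → 3378 K.

3378 K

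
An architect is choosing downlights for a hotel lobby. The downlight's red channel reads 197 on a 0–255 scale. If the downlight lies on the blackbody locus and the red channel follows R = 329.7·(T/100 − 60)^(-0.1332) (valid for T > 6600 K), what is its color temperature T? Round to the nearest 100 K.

(t − 60)^(-0.1332) = 197/329.7 = 0.59751.
t − 60 = 0.59751^(1/-0.1332) = 0.59751^(-7.508) = 47.761, so t = 107.761.
T = 100·t = 10776 K → 10800 K to the nearest 100 K.

10800 K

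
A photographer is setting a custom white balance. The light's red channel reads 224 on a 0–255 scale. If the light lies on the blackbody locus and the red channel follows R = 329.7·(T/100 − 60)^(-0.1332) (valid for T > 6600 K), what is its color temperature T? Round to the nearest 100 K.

(t − 60)^(-0.1332) = 224/329.7 = 0.67941.
t − 60 = 0.67941^(1/-0.1332) = 0.67941^(-7.508) = 18.209, so t = 78.209.
T = 100·t = 7821 K → 7800 K to the nearest 100 K.

7800 K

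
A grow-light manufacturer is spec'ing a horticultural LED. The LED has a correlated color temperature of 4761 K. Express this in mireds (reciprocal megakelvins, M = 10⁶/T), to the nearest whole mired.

M = 10⁶ / 4761 = 210.040 → 210 mireds.

210 mireds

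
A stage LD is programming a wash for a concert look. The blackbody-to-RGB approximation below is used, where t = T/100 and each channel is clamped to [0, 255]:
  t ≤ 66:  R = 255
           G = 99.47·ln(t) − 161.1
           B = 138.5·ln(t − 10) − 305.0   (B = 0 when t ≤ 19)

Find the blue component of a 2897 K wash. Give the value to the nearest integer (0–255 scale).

103

t = 2897/100 = 28.97; the t ≤ 66 branch applies.
B = 138.5·ln(28.97 − 10) − 305.0 = 138.5·ln 18.97 − 305.0 = 138.5·2.9429 − 305.0 = 102.586.
Rounded: 103.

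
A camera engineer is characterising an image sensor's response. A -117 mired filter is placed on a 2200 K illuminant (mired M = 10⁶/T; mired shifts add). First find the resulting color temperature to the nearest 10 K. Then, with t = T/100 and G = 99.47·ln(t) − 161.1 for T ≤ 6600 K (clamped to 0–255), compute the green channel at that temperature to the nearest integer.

M_in = 10⁶/2200 = 454.55; M_out = 454.55 + (-117) = 337.55.
T_out = 10⁶/337.55 = 2962.6 K → 2960 K; t = 29.6.
G = 99.47·ln 29.6 − 161.1 = 99.47·3.3878 − 161.1 = 175.882.
Rounded: 176.

176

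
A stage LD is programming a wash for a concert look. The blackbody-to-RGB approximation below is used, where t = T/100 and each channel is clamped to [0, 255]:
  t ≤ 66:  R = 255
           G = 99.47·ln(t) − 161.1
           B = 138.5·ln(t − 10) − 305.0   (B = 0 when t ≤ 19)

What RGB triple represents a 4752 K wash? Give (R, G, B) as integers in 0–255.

t = 4752/100 = 47.52; the t ≤ 66 branch applies.
R = 255 by definition for t ≤ 66.
G = 99.47·ln 47.52 − 161.1 = 99.47·3.8612 − 161.1 = 222.969.
B = 138.5·ln(47.52 − 10) − 305.0 = 138.5·ln 37.52 − 305.0 = 138.5·3.6249 − 305.0 = 197.045.
Rounded: (255, 223, 197).

(255, 223, 197)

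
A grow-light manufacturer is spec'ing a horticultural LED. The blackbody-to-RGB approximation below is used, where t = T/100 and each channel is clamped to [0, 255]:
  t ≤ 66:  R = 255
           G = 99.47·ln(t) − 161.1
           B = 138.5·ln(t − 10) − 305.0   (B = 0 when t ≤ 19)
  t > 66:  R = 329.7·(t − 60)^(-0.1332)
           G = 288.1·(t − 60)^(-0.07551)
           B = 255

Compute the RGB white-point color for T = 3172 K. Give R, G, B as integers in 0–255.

R=255, G=183, B=121

t = 3172/100 = 31.72; the t ≤ 66 branch applies.
R = 255 by definition for t ≤ 66.
G = 99.47·ln 31.72 − 161.1 = 99.47·3.4569 − 161.1 = 182.763.
B = 138.5·ln(31.72 − 10) − 305.0 = 138.5·ln 21.72 − 305.0 = 138.5·3.0782 − 305.0 = 121.335.
Rounded: (255, 183, 121).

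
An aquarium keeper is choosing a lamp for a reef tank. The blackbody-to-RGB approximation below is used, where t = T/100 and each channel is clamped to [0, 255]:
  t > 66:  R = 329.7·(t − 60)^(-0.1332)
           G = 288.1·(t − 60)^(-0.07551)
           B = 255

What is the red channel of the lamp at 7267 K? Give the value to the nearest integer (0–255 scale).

t = 7267/100 = 72.67; the t > 66 branch applies.
R = 329.7·(72.67 − 60)^(-0.1332) = 329.7·12.67^(-0.1332) = 329.7·0.71303 = 235.087.
Rounded: 235.

235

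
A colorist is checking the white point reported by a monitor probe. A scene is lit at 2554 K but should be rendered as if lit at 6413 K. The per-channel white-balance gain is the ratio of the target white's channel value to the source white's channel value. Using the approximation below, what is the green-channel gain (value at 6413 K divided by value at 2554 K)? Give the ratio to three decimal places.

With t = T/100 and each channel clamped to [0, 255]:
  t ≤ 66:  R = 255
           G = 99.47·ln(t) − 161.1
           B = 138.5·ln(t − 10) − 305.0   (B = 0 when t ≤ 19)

At 2554 K (t = 25.54):
  G = 99.47·ln 25.54 − 161.1 = 99.47·3.2402 − 161.1 = 161.207.
At 6413 K (t = 64.13):
  G = 99.47·ln 64.13 − 161.1 = 99.47·4.1609 − 161.1 = 252.786.
Gain = 252.786 / 161.207 = 1.5681 → 1.568.

1.568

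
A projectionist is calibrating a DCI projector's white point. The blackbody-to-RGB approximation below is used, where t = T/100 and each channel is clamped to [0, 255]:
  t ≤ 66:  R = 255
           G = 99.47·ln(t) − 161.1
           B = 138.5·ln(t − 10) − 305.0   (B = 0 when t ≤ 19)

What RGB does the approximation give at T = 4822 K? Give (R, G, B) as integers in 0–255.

(255, 224, 200)

t = 4822/100 = 48.22; the t ≤ 66 branch applies.
R = 255 by definition for t ≤ 66.
G = 99.47·ln 48.22 − 161.1 = 99.47·3.8758 − 161.1 = 224.423.
B = 138.5·ln(48.22 − 10) − 305.0 = 138.5·ln 38.22 − 305.0 = 138.5·3.6434 − 305.0 = 199.605.
Rounded: (255, 224, 200).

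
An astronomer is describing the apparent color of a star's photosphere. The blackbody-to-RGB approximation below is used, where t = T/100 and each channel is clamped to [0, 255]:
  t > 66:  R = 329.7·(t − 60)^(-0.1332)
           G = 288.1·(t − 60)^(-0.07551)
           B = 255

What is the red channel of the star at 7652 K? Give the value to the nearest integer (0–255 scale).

t = 7652/100 = 76.52; the t > 66 branch applies.
R = 329.7·(76.52 − 60)^(-0.1332) = 329.7·16.52^(-0.1332) = 329.7·0.68827 = 226.924.
Rounded: 227.

227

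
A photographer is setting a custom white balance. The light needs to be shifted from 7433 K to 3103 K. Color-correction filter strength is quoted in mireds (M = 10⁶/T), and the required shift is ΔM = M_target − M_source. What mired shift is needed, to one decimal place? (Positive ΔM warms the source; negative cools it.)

+187.7 mireds

M_source = 10⁶/7433 = 134.535; M_target = 10⁶/3103 = 322.269.
ΔM = 322.269 − 134.535 = 187.734 → +187.7 mireds, a warming shift.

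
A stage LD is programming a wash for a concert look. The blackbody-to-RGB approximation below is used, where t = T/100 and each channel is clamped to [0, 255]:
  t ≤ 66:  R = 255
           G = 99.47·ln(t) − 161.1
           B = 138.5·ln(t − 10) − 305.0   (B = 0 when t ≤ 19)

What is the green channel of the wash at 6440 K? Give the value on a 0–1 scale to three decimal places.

0.993

t = 6440/100 = 64.4; the t ≤ 66 branch applies.
G = 99.47·ln 64.4 − 161.1 = 99.47·4.1651 − 161.1 = 253.204.
On a 0–1 scale: 253.204/255 = 0.9930 → 0.993.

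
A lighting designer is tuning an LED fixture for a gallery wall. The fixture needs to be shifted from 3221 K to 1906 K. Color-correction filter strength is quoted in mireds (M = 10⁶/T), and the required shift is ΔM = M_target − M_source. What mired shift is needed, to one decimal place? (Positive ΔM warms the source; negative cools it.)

M_source = 10⁶/3221 = 310.463; M_target = 10⁶/1906 = 524.659.
ΔM = 524.659 − 310.463 = 214.196 → +214.2 mireds, a warming shift.

+214.2 mireds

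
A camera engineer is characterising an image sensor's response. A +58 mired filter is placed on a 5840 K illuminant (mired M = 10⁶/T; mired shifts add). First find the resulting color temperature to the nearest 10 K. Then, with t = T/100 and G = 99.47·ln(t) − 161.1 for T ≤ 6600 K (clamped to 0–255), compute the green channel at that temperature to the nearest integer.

M_in = 10⁶/5840 = 171.23; M_out = 171.23 + (+58) = 229.23.
T_out = 10⁶/229.23 = 4362.4 K → 4360 K; t = 43.6.
G = 99.47·ln 43.6 − 161.1 = 99.47·3.7751 − 161.1 = 214.405.
Rounded: 214.

214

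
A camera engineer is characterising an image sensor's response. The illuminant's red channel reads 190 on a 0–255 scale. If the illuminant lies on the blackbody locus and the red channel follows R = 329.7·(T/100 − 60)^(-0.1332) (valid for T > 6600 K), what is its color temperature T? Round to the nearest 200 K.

12200 K

(t − 60)^(-0.1332) = 190/329.7 = 0.57628.
t − 60 = 0.57628^(1/-0.1332) = 0.57628^(-7.508) = 62.667, so t = 122.667.
T = 100·t = 12267 K → 12200 K to the nearest 200 K.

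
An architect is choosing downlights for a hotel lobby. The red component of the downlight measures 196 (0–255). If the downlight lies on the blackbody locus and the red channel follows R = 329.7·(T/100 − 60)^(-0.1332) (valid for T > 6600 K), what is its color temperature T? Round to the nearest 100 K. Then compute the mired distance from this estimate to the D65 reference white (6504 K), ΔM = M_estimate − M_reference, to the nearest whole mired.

(t − 60)^(-0.1332) = 196/329.7 = 0.59448.
t − 60 = 0.59448^(1/-0.1332) = 0.59448^(-7.508) = 49.621, so t = 109.621.
T = 100·t = 10962 K → 11000 K to the nearest 100 K.
M_estimate = 10⁶/11000 = 90.91; M_reference = 10⁶/6504 = 153.75.
ΔM = 90.91 − 153.75 = -62.84 → -63 mireds.

-63 mireds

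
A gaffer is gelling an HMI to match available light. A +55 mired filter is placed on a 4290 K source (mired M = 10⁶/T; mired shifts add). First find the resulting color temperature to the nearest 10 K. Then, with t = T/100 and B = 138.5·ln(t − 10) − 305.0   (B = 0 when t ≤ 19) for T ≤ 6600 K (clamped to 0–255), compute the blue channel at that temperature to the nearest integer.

M_in = 10⁶/4290 = 233.10; M_out = 233.10 + (+55) = 288.10.
T_out = 10⁶/288.10 = 3471.0 K → 3470 K; t = 34.7.
B = 138.5·ln(34.7 − 10) − 305.0 = 138.5·ln 24.7 − 305.0 = 138.5·3.2068 − 305.0 = 139.142.
Rounded: 139.

139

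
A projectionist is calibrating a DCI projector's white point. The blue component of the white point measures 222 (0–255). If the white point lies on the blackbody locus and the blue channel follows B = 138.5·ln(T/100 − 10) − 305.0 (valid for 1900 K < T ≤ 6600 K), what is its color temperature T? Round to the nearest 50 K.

ln(t − 10) = (222 + 305.0) / 138.5 = 3.8051.
t − 10 = e^3.8051 = 44.928, so t = 54.928.
T = 100·t = 5493 K → 5500 K to the nearest 50 K.

5500 K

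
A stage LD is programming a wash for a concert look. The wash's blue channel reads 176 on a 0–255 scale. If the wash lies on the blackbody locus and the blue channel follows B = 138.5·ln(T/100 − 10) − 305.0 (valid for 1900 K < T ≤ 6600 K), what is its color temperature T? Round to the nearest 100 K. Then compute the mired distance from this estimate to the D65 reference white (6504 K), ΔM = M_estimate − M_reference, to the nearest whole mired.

ln(t − 10) = (176 + 305.0) / 138.5 = 3.4729.
t − 10 = e^3.4729 = 32.231, so t = 42.231.
T = 100·t = 4223 K → 4200 K to the nearest 100 K.
M_estimate = 10⁶/4200 = 238.10; M_reference = 10⁶/6504 = 153.75.
ΔM = 238.10 − 153.75 = 84.34 → +84 mireds.

+84 mireds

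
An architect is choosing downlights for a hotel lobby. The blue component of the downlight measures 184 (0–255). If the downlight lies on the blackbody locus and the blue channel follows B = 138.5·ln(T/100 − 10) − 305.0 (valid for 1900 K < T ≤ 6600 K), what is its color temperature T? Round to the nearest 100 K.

4400 K

ln(t − 10) = (184 + 305.0) / 138.5 = 3.5307.
t − 10 = e^3.5307 = 34.147, so t = 44.147.
T = 100·t = 4415 K → 4400 K to the nearest 100 K.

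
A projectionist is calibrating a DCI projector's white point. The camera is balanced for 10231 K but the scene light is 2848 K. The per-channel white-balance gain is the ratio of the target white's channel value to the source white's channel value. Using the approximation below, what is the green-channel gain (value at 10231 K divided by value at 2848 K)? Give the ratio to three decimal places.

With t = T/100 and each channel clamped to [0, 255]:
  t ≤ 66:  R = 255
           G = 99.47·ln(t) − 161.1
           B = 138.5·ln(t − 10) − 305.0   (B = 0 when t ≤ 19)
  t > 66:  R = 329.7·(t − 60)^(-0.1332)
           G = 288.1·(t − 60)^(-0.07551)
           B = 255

1.262

At 2848 K (t = 28.48):
  G = 99.47·ln 28.48 − 161.1 = 99.47·3.3492 − 161.1 = 172.045.
At 10231 K (t = 102.31):
  G = 288.1·(102.31 − 60)^(-0.07551) = 288.1·42.31^(-0.07551) = 288.1·0.75368 = 217.135.
Gain = 217.135 / 172.045 = 1.2621 → 1.262.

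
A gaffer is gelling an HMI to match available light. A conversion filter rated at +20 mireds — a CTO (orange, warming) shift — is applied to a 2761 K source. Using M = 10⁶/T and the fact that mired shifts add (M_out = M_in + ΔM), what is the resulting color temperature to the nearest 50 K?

M_in = 10⁶/2761 = 362.19 mireds.
M_out = 362.19 + (+20) = 382.19 mireds.
T_out = 10⁶/382.19 = 2616.5 K → 2600 K.

2600 K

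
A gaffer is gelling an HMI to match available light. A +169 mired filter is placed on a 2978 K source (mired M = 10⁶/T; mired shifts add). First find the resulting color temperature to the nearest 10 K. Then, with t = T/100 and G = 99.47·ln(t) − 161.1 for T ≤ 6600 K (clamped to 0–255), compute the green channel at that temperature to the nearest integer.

136

M_in = 10⁶/2978 = 335.80; M_out = 335.80 + (+169) = 504.80.
T_out = 10⁶/504.80 = 1981.0 K → 1980 K; t = 19.8.
G = 99.47·ln 19.8 − 161.1 = 99.47·2.9857 − 161.1 = 135.886.
Rounded: 136.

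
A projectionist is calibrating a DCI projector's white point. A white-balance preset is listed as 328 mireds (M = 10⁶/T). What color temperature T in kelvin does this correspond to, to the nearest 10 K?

T = 10⁶ / 328 = 3048.78 K → 3050 K.

3050 K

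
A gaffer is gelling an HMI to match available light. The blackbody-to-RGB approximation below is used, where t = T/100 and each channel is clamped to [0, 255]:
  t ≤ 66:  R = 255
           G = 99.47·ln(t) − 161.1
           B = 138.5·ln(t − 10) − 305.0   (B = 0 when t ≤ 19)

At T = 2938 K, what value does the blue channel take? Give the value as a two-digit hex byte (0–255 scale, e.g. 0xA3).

t = 2938/100 = 29.38; the t ≤ 66 branch applies.
B = 138.5·ln(29.38 − 10) − 305.0 = 138.5·ln 19.38 − 305.0 = 138.5·2.9642 − 305.0 = 105.547.
Rounded: 106; in hex, 0x6A.

0x6A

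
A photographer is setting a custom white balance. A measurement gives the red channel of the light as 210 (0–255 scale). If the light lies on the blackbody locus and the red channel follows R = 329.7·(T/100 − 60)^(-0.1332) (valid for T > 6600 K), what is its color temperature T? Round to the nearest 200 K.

9000 K

(t − 60)^(-0.1332) = 210/329.7 = 0.63694.
t − 60 = 0.63694^(1/-0.1332) = 0.63694^(-7.508) = 29.561, so t = 89.561.
T = 100·t = 8956 K → 9000 K to the nearest 200 K.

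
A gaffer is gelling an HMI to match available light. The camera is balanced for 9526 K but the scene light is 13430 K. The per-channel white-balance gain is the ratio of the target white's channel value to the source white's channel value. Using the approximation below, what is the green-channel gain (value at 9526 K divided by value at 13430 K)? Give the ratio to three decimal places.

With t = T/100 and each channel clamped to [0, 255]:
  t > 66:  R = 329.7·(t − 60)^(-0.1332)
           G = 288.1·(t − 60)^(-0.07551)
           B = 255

At 13430 K (t = 134.3):
  G = 288.1·(134.3 − 60)^(-0.07551) = 288.1·74.3^(-0.07551) = 288.1·0.72231 = 208.097.
At 9526 K (t = 95.26):
  G = 288.1·(95.26 − 60)^(-0.07551) = 288.1·35.26^(-0.07551) = 288.1·0.76413 = 220.145.
Gain = 220.145 / 208.097 = 1.0579 → 1.058.

1.058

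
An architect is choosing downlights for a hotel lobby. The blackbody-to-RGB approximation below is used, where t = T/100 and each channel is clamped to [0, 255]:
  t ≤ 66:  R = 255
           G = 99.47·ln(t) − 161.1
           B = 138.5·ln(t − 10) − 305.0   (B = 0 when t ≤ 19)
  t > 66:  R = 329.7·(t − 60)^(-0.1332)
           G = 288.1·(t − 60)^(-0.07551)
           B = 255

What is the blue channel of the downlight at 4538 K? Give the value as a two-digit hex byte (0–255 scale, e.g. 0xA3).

t = 4538/100 = 45.38; the t ≤ 66 branch applies.
B = 138.5·ln(45.38 − 10) − 305.0 = 138.5·ln 35.38 − 305.0 = 138.5·3.5661 − 305.0 = 188.911.
Rounded: 189; in hex, 0xBD.

0xBD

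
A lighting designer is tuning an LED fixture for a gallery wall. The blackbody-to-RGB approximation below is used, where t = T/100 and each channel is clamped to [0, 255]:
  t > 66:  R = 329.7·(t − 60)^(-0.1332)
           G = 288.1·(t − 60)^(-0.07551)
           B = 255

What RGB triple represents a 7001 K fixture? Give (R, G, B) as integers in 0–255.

(243, 242, 255)

t = 7001/100 = 70.01; the t > 66 branch applies.
R = 329.7·(70.01 − 60)^(-0.1332) = 329.7·10.01^(-0.1332) = 329.7·0.73577 = 242.583.
G = 288.1·(70.01 − 60)^(-0.07551) = 288.1·10.01^(-0.07551) = 288.1·0.84034 = 242.103.
B = 255 by definition for t > 66.
Rounded: (243, 242, 255).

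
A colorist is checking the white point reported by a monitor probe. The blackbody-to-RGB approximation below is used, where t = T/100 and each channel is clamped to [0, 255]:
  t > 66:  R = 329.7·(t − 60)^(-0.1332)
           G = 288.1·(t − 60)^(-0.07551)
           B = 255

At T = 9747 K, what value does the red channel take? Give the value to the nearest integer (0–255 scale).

203

t = 9747/100 = 97.47; the t > 66 branch applies.
R = 329.7·(97.47 − 60)^(-0.1332) = 329.7·37.47^(-0.1332) = 329.7·0.61714 = 203.472.
Rounded: 203.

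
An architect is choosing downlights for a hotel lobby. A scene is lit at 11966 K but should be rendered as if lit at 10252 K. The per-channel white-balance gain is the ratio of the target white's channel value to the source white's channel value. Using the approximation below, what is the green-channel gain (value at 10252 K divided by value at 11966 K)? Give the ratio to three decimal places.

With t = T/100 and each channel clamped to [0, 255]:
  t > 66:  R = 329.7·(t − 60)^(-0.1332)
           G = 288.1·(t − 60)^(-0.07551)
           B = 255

1.026

At 11966 K (t = 119.66):
  G = 288.1·(119.66 − 60)^(-0.07551) = 288.1·59.66^(-0.07551) = 288.1·0.73438 = 211.574.
At 10252 K (t = 102.52):
  G = 288.1·(102.52 − 60)^(-0.07551) = 288.1·42.52^(-0.07551) = 288.1·0.75340 = 217.054.
Gain = 217.054 / 211.574 = 1.0259 → 1.026.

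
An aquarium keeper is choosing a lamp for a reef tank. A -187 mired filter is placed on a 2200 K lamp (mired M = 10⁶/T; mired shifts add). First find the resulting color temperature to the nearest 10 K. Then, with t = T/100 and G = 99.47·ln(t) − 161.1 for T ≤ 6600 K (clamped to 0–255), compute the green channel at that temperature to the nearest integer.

199

M_in = 10⁶/2200 = 454.55; M_out = 454.55 + (-187) = 267.55.
T_out = 10⁶/267.55 = 3737.7 K → 3740 K; t = 37.4.
G = 99.47·ln 37.4 − 161.1 = 99.47·3.6217 − 161.1 = 199.148.
Rounded: 199.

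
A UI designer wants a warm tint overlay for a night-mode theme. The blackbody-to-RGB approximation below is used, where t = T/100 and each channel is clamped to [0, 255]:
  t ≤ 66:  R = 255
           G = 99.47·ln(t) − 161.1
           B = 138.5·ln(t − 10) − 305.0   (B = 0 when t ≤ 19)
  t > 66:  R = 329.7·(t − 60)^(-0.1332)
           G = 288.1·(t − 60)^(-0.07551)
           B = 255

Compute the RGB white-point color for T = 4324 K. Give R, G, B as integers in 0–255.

t = 4324/100 = 43.24; the t ≤ 66 branch applies.
R = 255 by definition for t ≤ 66.
G = 99.47·ln 43.24 − 161.1 = 99.47·3.7668 − 161.1 = 213.580.
B = 138.5·ln(43.24 − 10) − 305.0 = 138.5·ln 33.24 − 305.0 = 138.5·3.5038 − 305.0 = 180.270.
Rounded: (255, 214, 180).

R=255, G=214, B=180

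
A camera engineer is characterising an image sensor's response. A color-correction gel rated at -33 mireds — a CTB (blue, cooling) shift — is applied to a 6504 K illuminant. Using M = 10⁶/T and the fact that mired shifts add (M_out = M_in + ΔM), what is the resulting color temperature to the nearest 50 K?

M_in = 10⁶/6504 = 153.75 mireds.
M_out = 153.75 + (-33) = 120.75 mireds.
T_out = 10⁶/120.75 = 8281.5 K → 8300 K.

8300 K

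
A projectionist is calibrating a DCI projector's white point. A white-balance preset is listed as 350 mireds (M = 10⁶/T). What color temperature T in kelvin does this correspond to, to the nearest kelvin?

2857 K

T = 10⁶ / 350 = 2857.14 K → 2857 K.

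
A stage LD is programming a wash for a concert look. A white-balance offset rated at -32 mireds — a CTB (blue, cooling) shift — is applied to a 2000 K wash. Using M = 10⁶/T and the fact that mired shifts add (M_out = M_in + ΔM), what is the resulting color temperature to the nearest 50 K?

2150 K

M_in = 10⁶/2000 = 500.00 mireds.
M_out = 500.00 + (-32) = 468.00 mireds.
T_out = 10⁶/468.00 = 2136.8 K → 2150 K.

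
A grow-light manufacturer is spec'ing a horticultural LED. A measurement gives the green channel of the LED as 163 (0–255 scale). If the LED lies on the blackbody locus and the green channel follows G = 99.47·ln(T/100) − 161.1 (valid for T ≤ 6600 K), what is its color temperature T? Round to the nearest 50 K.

ln t = (163 + 161.1) / 99.47 = 3.2583.
t = e^3.2583 = 26.004.
T = 100·t = 2600 K → 2600 K to the nearest 50 K.

2600 K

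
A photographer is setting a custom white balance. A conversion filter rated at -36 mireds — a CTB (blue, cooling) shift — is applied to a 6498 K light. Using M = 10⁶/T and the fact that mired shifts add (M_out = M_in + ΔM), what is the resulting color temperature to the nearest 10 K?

8480 K

M_in = 10⁶/6498 = 153.89 mireds.
M_out = 153.89 + (-36) = 117.89 mireds.
T_out = 10⁶/117.89 = 8482.2 K → 8480 K.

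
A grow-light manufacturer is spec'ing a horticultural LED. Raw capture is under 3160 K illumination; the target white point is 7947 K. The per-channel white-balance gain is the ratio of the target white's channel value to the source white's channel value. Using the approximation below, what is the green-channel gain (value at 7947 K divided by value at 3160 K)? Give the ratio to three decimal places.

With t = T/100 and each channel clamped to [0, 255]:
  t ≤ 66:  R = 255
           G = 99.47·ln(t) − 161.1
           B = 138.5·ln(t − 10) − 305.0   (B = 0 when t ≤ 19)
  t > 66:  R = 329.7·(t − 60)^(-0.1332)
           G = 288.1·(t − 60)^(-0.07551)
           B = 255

1.262

At 3160 K (t = 31.6):
  G = 99.47·ln 31.6 − 161.1 = 99.47·3.4532 − 161.1 = 182.386.
At 7947 K (t = 79.47):
  G = 288.1·(79.47 − 60)^(-0.07551) = 288.1·19.47^(-0.07551) = 288.1·0.79917 = 230.241.
Gain = 230.241 / 182.386 = 1.2624 → 1.262.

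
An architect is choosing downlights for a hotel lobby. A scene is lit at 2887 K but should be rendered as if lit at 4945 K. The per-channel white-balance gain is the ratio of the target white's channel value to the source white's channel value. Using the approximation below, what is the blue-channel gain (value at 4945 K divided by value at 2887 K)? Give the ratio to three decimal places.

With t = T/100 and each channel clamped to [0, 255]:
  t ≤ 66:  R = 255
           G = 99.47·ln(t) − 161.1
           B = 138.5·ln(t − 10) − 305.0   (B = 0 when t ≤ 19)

2.003

At 2887 K (t = 28.87):
  B = 138.5·ln(28.87 − 10) − 305.0 = 138.5·ln 18.87 − 305.0 = 138.5·2.9376 − 305.0 = 101.854.
At 4945 K (t = 49.45):
  B = 138.5·ln(49.45 − 10) − 305.0 = 138.5·ln 39.45 − 305.0 = 138.5·3.6750 − 305.0 = 203.992.
Gain = 203.992 / 101.854 = 2.0028 → 2.003.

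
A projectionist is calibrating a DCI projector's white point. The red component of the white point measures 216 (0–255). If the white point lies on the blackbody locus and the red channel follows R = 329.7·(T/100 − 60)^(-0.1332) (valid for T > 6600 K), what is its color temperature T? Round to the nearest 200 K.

8400 K

(t − 60)^(-0.1332) = 216/329.7 = 0.65514.
t − 60 = 0.65514^(1/-0.1332) = 0.65514^(-7.508) = 23.926, so t = 83.926.
T = 100·t = 8393 K → 8400 K to the nearest 200 K.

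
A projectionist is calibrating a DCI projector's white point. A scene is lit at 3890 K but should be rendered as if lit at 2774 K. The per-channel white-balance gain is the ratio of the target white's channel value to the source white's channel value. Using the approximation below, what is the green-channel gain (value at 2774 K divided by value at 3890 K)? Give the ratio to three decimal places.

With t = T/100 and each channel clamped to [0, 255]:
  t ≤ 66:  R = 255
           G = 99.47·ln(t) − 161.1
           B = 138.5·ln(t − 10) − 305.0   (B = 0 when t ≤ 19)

0.834

At 3890 K (t = 38.9):
  G = 99.47·ln 38.9 − 161.1 = 99.47·3.6610 − 161.1 = 203.059.
At 2774 K (t = 27.74):
  G = 99.47·ln 27.74 − 161.1 = 99.47·3.3229 − 161.1 = 169.426.
Gain = 169.426 / 203.059 = 0.8344 → 0.834.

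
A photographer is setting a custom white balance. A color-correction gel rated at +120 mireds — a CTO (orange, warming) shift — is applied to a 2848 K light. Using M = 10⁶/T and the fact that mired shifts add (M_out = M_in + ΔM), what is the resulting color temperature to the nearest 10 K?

M_in = 10⁶/2848 = 351.12 mireds.
M_out = 351.12 + (+120) = 471.12 mireds.
T_out = 10⁶/471.12 = 2122.6 K → 2120 K.

2120 K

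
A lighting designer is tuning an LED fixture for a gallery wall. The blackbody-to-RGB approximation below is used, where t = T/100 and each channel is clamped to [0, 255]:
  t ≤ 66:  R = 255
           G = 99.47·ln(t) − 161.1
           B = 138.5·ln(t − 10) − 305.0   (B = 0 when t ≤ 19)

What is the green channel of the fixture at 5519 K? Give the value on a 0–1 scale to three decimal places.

0.933

t = 5519/100 = 55.19; the t ≤ 66 branch applies.
G = 99.47·ln 55.19 − 161.1 = 99.47·4.0108 − 161.1 = 237.852.
On a 0–1 scale: 237.852/255 = 0.9328 → 0.933.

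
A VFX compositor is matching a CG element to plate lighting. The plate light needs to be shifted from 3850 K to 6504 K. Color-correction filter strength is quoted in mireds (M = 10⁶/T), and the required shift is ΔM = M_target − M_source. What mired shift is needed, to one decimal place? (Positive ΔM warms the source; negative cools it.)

-106.0 mireds

M_source = 10⁶/3850 = 259.740; M_target = 10⁶/6504 = 153.752.
ΔM = 153.752 − 259.740 = -105.989 → -106.0 mireds, a cooling shift.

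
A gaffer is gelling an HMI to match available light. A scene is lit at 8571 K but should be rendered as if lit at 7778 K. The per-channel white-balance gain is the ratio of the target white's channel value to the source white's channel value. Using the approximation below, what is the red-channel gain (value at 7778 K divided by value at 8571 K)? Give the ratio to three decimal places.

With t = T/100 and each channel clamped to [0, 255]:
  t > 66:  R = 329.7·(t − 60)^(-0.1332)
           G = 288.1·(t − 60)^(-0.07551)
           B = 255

1.050

At 8571 K (t = 85.71):
  R = 329.7·(85.71 − 60)^(-0.1332) = 329.7·25.71^(-0.1332) = 329.7·0.64889 = 213.941.
At 7778 K (t = 77.78):
  R = 329.7·(77.78 − 60)^(-0.1332) = 329.7·17.78^(-0.1332) = 329.7·0.68157 = 224.713.
Gain = 224.713 / 213.941 = 1.0504 → 1.050.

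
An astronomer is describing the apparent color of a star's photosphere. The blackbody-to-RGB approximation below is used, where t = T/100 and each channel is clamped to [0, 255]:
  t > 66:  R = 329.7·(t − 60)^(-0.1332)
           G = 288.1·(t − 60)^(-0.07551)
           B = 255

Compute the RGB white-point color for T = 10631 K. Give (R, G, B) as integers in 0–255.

(198, 216, 255)

t = 10631/100 = 106.31; the t > 66 branch applies.
R = 329.7·(106.31 − 60)^(-0.1332) = 329.7·46.31^(-0.1332) = 329.7·0.59997 = 197.811.
G = 288.1·(106.31 − 60)^(-0.07551) = 288.1·46.31^(-0.07551) = 288.1·0.74856 = 215.659.
B = 255 by definition for t > 66.
Rounded: (198, 216, 255).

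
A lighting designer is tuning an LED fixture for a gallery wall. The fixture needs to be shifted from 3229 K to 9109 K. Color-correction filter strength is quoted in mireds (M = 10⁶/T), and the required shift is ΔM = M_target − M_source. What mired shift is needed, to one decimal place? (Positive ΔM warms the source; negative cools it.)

M_source = 10⁶/3229 = 309.693; M_target = 10⁶/9109 = 109.782.
ΔM = 109.782 − 309.693 = -199.912 → -199.9 mireds, a cooling shift.

-199.9 mireds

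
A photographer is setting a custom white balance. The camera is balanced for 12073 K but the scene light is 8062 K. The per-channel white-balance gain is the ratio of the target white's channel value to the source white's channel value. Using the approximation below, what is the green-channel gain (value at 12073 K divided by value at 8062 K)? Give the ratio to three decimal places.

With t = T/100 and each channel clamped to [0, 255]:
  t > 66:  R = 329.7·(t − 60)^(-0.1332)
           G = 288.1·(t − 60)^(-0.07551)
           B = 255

At 8062 K (t = 80.62):
  G = 288.1·(80.62 − 60)^(-0.07551) = 288.1·20.62^(-0.07551) = 288.1·0.79572 = 229.246.
At 12073 K (t = 120.73):
  G = 288.1·(120.73 − 60)^(-0.07551) = 288.1·60.73^(-0.07551) = 288.1·0.73339 = 211.290.
Gain = 211.290 / 229.246 = 0.9217 → 0.922.

0.922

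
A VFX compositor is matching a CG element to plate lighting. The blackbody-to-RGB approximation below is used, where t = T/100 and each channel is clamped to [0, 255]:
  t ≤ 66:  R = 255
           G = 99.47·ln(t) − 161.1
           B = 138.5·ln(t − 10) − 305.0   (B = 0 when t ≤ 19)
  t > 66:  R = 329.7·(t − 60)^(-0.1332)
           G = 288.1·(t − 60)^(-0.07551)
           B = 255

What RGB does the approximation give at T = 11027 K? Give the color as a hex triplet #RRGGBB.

#C4D6FF

t = 11027/100 = 110.27; the t > 66 branch applies.
R = 329.7·(110.27 − 60)^(-0.1332) = 329.7·50.27^(-0.1332) = 329.7·0.59345 = 195.661.
G = 288.1·(110.27 − 60)^(-0.07551) = 288.1·50.27^(-0.07551) = 288.1·0.74393 = 214.327.
B = 255 by definition for t > 66.
Rounded: (196, 214, 255).
In hex: #C4D6FF.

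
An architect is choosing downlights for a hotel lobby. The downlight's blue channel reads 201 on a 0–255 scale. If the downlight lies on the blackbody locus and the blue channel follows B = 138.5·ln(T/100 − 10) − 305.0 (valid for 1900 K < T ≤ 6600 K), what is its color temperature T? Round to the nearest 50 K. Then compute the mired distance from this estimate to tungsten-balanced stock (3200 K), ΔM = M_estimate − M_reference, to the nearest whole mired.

-106 mireds

ln(t − 10) = (201 + 305.0) / 138.5 = 3.6534.
t − 10 = e^3.6534 = 38.607, so t = 48.607.
T = 100·t = 4861 K → 4850 K to the nearest 50 K.
M_estimate = 10⁶/4850 = 206.19; M_reference = 10⁶/3200 = 312.50.
ΔM = 206.19 − 312.50 = -106.31 → -106 mireds.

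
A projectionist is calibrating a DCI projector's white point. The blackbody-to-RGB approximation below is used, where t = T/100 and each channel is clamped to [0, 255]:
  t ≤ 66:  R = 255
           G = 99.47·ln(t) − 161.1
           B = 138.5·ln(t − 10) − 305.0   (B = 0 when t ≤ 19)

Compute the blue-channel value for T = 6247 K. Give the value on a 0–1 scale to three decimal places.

t = 6247/100 = 62.47; the t ≤ 66 branch applies.
B = 138.5·ln(62.47 − 10) − 305.0 = 138.5·ln 52.47 − 305.0 = 138.5·3.9602 − 305.0 = 243.493.
On a 0–1 scale: 243.493/255 = 0.9549 → 0.955.

0.955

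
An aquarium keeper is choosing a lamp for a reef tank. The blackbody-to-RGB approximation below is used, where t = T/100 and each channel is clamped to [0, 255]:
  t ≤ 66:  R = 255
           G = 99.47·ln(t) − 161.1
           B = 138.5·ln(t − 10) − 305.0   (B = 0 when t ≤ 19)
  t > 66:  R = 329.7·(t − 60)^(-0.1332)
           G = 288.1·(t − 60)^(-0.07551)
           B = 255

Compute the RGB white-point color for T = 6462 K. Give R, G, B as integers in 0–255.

R=255, G=254, B=249

t = 6462/100 = 64.62; the t ≤ 66 branch applies.
R = 255 by definition for t ≤ 66.
G = 99.47·ln 64.62 − 161.1 = 99.47·4.1685 − 161.1 = 253.543.
B = 138.5·ln(64.62 − 10) − 305.0 = 138.5·ln 54.62 − 305.0 = 138.5·4.0004 − 305.0 = 249.055.
Rounded: (255, 254, 249).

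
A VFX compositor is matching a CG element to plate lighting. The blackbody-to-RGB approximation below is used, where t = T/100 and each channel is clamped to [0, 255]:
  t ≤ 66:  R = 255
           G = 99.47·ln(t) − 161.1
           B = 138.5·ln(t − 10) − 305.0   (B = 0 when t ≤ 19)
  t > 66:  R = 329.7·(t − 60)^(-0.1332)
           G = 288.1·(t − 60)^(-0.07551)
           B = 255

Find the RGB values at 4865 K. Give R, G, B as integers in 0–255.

t = 4865/100 = 48.65; the t ≤ 66 branch applies.
R = 255 by definition for t ≤ 66.
G = 99.47·ln 48.65 − 161.1 = 99.47·3.8847 − 161.1 = 225.306.
B = 138.5·ln(48.65 − 10) − 305.0 = 138.5·ln 38.65 − 305.0 = 138.5·3.6545 − 305.0 = 201.155.
Rounded: (255, 225, 201).

R=255, G=225, B=201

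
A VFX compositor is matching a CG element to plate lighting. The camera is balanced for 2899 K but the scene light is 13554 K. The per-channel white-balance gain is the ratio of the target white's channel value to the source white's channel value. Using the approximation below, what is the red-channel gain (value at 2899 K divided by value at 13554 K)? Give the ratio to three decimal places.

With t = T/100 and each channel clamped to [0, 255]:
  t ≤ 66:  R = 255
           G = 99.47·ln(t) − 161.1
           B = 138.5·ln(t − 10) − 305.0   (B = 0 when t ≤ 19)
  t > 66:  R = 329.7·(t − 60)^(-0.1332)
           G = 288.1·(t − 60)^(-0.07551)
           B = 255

1.376

At 13554 K (t = 135.54):
  R = 329.7·(135.54 − 60)^(-0.1332) = 329.7·75.54^(-0.1332) = 329.7·0.56212 = 185.330.
At 2899 K (t = 28.99):
  R = 255 by definition for t ≤ 66.
Gain = 255.000 / 185.330 = 1.3759 → 1.376.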